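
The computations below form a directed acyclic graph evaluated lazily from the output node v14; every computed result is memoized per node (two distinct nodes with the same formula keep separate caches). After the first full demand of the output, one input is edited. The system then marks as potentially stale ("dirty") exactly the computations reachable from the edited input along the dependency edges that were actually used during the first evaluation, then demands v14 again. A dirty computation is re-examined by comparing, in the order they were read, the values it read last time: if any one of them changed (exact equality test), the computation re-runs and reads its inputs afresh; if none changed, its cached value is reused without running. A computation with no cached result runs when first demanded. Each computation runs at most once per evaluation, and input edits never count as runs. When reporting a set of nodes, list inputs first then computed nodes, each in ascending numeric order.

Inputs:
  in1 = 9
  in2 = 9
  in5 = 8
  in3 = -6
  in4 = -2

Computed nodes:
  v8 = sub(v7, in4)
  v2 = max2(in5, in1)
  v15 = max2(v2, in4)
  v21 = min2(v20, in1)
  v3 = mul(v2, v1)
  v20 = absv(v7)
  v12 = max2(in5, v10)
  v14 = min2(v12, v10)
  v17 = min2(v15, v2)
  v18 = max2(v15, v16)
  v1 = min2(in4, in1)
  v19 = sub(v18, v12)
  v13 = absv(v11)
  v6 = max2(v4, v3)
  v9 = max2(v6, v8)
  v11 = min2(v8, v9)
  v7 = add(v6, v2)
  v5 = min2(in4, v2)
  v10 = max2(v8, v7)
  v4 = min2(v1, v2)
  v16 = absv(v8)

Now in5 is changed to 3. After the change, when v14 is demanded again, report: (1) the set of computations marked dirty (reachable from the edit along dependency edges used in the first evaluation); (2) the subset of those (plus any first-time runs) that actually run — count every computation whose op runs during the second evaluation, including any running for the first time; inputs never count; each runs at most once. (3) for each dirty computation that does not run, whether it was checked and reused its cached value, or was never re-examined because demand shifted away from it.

The edit dirties: v2, v3, v4, v6, v7, v8, v10, v12, v14.
2 computations run: v2, v12.
Cache hits after checking: v3, v4, v6, v7, v8, v10, v14.
Note where the cutoff bites: v3 is checked, finds nothing changed, and keeps its cache.

First demand of the output computes:
  v1 = min2(-2, 9) = -2
  v2 = max2(8, 9) = 9
  v3 = mul(9, -2) = -18
  v4 = min2(-2, 9) = -2
  v6 = max2(-2, -18) = -2
  v7 = add(-2, 9) = 7
  v8 = sub(7, -2) = 9
  v10 = max2(9, 7) = 9
  v12 = max2(8, 9) = 9
  v14 = min2(9, 9) = 9

After the edit, cleaning proceeds:
  v2: a read changed (in5 8->3) — executes, giving 9 — identical to its old value.
  v3: dirty, but its reads are unchanged (v2 unchanged, v1 unchanged); cached -18 stands.
  v4: dirty, but its reads are unchanged (v1 unchanged, v2 unchanged); cached -2 stands.
  v6: dirty, but its reads are unchanged (v4 unchanged, v3 unchanged); cached -2 stands.
  v7: dirty, but its reads are unchanged (v6 unchanged, v2 unchanged); cached 7 stands.
  v8: dirty, but its reads are unchanged (v7 unchanged, in4 unchanged); cached 9 stands.
  v10: dirty, but its reads are unchanged (v8 unchanged, v7 unchanged); cached 9 stands.
  v12: a read changed (in5 8->3) — executes, giving 9 — identical to its old value.
  v14: dirty, but its reads are unchanged (v12 unchanged, v10 unchanged); cached 9 stands.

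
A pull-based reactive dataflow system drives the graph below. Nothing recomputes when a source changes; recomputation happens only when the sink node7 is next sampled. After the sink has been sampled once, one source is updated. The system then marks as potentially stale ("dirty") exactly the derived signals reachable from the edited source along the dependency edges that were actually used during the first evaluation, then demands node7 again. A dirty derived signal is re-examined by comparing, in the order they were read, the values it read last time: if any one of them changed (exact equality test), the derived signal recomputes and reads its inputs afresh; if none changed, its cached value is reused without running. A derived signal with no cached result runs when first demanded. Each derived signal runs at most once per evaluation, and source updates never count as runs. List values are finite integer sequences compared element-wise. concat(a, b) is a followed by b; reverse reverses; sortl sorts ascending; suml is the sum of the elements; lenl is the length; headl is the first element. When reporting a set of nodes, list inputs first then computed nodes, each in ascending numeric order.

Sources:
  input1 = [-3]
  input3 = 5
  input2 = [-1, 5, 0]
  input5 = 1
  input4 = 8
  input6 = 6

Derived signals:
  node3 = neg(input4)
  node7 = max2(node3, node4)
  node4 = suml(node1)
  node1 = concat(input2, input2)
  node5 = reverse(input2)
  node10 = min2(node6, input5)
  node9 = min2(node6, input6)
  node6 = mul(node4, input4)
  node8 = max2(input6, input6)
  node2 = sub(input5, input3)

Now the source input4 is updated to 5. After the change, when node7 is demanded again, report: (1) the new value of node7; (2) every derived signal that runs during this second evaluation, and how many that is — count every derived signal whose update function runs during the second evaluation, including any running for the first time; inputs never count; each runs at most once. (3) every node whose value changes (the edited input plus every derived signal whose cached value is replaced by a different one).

First evaluation (everything demanded from the output):
  node1 = concat([-1, 5, 0], [-1, 5, 0]) = [-1, 5, 0, -1, 5, 0]
  node3 = neg(8) = -8
  node4 = suml([-1, 5, 0, -1, 5, 0]) = 8
  node7 = max2(-8, 8) = 8

Propagation after the edit:
  node3: runs — input4 8->5; result -5.
  node7: runs — node3 -8->-5; result 8 (same value as before).

New value of node7: 8.
Derived signals that run: node3, node7 — 2 in total.
Values that change: input4, node3.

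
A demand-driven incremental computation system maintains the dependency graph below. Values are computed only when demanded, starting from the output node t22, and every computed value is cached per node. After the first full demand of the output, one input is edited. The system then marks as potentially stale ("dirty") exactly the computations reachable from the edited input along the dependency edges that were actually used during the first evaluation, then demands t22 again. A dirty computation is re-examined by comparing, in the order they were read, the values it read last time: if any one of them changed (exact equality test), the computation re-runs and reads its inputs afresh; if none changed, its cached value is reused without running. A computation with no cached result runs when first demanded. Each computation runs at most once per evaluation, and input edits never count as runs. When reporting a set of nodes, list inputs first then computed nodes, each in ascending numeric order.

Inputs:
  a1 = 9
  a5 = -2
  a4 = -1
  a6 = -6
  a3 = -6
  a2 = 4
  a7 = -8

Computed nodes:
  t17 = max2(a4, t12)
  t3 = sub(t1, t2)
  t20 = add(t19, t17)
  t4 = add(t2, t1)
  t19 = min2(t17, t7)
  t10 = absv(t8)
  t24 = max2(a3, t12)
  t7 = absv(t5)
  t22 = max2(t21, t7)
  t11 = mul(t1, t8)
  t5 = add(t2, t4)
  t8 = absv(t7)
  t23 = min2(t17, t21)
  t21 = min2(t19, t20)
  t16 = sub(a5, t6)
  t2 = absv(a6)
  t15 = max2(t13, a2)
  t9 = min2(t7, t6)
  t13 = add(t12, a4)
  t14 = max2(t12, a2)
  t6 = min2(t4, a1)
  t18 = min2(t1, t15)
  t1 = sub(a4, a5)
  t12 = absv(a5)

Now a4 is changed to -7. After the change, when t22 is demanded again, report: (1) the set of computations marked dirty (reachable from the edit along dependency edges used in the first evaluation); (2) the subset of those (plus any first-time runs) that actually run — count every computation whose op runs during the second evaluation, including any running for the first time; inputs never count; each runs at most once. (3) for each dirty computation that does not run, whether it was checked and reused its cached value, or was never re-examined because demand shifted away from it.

Marked dirty: t1, t4, t5, t7, t17, t19, t20, t21, t22.
Computations that run: t1, t4, t5, t7, t17, t19, t22 — 7 in total.
Checked but reused from cache: t20, t21.
Key observation: the cutoff stops propagation at t20 — its inputs' values are unchanged, so it reuses its cache.

First evaluation (everything demanded from the output):
  t1 = sub(-1, -2) = 1
  t2 = absv(-6) = 6
  t4 = add(6, 1) = 7
  t5 = add(6, 7) = 13
  t7 = absv(13) = 13
  t12 = absv(-2) = 2
  t17 = max2(-1, 2) = 2
  t19 = min2(2, 13) = 2
  t20 = add(2, 2) = 4
  t21 = min2(2, 4) = 2
  t22 = max2(2, 13) = 13

Propagation after the edit:
  t1: runs — a4 -1->-7; result -5.
  t4: runs — t1 1->-5; result 1.
  t5: runs — t4 7->1; result 7.
  t7: runs — t5 13->7; result 7.
  t17: runs — a4 -1->-7; result 2 (same value as before).
  t19: runs — t7 13->7; result 2 (same value as before).
  t20: checked — values it read are unchanged (t19 unchanged, t17 unchanged); reused cached 4 without running.
  t21: checked — values it read are unchanged (t19 unchanged, t20 unchanged); reused cached 2 without running.
  t22: runs — t7 13->7; result 7.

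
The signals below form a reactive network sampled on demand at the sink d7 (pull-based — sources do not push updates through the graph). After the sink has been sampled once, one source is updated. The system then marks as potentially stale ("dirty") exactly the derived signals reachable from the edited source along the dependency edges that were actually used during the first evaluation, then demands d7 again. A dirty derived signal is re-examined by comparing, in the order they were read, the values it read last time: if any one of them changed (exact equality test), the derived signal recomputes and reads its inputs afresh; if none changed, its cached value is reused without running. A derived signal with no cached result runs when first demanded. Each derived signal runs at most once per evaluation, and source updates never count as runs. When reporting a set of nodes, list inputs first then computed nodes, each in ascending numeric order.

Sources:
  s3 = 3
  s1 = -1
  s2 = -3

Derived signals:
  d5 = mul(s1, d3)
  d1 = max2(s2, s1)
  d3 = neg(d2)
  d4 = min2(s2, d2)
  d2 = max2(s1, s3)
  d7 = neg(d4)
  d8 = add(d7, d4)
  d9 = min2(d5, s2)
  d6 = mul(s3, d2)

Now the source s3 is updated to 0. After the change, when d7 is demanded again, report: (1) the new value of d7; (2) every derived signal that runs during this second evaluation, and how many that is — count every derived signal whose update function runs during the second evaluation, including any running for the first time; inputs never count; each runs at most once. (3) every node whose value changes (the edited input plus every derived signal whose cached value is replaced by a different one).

d7 now evaluates to 3.
Run set: d2, d4 (2 run).
Changed values: s3, d2.
The important point: d4 recomputes to an identical value, and the output ends up unchanged.

Initial pass — values computed on the first demand:
  d2 = max2(-1, 3) = 3
  d4 = min2(-3, 3) = -3
  d7 = neg(-3) = 3

Second demand — change propagation:
  d2: re-runs because s3 3->0; new result 0.
  d4: re-runs because d2 3->0; new result -3 (unchanged).
  d7: re-examined; everything it read last time is the same (d4 unchanged) — cache 3 kept, no run.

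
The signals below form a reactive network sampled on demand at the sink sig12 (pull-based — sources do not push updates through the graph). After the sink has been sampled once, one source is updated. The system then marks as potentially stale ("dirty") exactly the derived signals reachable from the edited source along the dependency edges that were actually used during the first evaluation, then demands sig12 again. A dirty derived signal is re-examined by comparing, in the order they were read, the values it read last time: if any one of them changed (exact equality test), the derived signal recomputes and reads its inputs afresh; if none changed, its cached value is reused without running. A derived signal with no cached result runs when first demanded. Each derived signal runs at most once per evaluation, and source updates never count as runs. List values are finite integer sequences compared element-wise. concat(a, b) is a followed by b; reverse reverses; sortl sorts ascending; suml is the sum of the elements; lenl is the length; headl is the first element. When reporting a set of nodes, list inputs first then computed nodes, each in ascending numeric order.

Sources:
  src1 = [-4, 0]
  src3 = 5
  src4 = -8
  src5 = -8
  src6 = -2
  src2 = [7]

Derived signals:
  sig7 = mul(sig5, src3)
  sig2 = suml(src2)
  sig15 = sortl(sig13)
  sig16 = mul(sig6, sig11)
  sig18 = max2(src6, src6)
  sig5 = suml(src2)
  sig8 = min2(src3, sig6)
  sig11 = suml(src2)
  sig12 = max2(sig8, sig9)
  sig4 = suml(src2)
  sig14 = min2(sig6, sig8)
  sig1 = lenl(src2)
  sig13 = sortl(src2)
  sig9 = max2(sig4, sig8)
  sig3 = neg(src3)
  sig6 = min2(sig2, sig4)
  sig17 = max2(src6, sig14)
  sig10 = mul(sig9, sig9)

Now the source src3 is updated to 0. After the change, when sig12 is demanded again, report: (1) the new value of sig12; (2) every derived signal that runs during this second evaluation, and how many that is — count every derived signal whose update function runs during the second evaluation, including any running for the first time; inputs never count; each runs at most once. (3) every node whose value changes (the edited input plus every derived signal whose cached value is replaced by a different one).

Initial pass — values computed on the first demand:
  sig2 = suml([7]) = 7
  sig4 = suml([7]) = 7
  sig6 = min2(7, 7) = 7
  sig8 = min2(5, 7) = 5
  sig9 = max2(7, 5) = 7
  sig12 = max2(5, 7) = 7

Second demand — change propagation:
  sig8: re-runs because src3 5->0; new result 0.
  sig9: re-runs because sig8 5->0; new result 7 (unchanged).
  sig12: re-runs because sig8 5->0; new result 7 (unchanged).

sig12 now evaluates to 7.
Run set: sig8, sig9, sig12 (3 run).
Changed values: src3, sig8.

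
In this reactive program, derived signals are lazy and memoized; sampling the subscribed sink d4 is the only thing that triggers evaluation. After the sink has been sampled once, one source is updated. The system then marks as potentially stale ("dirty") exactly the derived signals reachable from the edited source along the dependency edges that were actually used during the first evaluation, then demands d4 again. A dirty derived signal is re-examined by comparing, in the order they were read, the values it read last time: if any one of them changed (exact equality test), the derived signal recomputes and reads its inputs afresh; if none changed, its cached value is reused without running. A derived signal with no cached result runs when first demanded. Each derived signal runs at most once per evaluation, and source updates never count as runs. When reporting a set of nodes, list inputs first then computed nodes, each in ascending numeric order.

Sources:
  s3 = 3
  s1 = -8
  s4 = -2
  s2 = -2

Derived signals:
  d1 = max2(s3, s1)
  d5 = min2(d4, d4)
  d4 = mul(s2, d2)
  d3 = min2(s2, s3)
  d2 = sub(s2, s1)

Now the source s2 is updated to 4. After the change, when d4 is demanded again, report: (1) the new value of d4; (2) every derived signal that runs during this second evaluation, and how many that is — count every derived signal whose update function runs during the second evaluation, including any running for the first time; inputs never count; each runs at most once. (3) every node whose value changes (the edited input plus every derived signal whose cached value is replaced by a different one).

First demand of the output computes:
  d2 = sub(-2, -8) = 6
  d4 = mul(-2, 6) = -12

After the edit, cleaning proceeds:
  d2: a read changed (s2 -2->4) — executes, giving 12.
  d4: a read changed (s2 -2->4; d2 6->12) — executes, giving 48.

Demanding d4 again yields 48.
2 derived signals run: d2, d4.
The nodes whose values change: s2, d2, d4.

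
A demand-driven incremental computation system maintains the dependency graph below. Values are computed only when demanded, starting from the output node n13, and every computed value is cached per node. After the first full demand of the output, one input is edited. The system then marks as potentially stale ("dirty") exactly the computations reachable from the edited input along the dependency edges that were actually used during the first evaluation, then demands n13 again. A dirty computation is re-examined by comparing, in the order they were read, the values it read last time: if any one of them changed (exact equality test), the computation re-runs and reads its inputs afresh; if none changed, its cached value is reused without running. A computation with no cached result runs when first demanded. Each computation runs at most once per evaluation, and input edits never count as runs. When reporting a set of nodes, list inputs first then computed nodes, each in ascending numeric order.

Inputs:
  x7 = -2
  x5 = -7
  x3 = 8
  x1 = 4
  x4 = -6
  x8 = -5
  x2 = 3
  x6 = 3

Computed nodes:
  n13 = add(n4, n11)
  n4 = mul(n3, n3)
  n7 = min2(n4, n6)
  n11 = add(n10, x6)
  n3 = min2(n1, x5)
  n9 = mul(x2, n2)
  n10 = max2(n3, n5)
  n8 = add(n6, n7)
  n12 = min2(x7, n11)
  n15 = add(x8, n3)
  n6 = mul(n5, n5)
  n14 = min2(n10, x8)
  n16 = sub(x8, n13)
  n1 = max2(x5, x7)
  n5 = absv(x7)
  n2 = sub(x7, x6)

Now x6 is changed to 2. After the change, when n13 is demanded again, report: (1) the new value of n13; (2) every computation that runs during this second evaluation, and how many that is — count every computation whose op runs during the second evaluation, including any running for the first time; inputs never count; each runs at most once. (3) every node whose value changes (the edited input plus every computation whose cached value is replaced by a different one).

First evaluation (everything demanded from the output):
  n1 = max2(-7, -2) = -2
  n3 = min2(-2, -7) = -7
  n4 = mul(-7, -7) = 49
  n5 = absv(-2) = 2
  n10 = max2(-7, 2) = 2
  n11 = add(2, 3) = 5
  n13 = add(49, 5) = 54

Propagation after the edit:
  n11: runs — x6 3->2; result 4.
  n13: runs — n11 5->4; result 53.

New value of n13: 53.
Computations that run: n11, n13 — 2 in total.
Values that change: x6, n11, n13.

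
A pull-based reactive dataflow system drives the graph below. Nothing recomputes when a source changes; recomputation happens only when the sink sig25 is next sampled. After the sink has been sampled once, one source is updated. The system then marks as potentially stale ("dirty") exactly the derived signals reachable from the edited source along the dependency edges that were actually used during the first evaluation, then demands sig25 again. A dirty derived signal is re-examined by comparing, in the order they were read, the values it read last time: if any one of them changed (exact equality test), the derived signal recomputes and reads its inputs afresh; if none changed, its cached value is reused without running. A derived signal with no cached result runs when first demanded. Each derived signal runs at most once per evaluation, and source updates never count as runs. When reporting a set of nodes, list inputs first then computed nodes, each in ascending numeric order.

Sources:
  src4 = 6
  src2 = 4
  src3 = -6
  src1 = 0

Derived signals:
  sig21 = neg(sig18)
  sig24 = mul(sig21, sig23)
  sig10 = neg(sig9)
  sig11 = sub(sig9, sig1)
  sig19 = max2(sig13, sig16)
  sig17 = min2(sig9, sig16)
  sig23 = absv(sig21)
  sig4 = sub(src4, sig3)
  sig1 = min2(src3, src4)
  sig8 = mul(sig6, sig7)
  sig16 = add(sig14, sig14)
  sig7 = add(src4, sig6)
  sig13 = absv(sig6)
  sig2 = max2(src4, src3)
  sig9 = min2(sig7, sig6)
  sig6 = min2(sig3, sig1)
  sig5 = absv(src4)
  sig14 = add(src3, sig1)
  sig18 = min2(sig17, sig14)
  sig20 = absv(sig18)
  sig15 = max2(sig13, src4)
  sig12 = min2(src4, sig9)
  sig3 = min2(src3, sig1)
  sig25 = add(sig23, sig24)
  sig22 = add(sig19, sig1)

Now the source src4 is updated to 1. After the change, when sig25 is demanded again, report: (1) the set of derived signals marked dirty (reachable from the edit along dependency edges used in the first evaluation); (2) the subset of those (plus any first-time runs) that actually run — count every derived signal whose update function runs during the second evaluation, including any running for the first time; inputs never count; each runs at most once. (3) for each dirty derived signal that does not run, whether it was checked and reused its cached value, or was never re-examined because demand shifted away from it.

Marked dirty: sig1, sig3, sig6, sig7, sig9, sig14, sig16, sig17, sig18, sig21, sig23, sig24, sig25.
Derived signals that run: sig1, sig7, sig9 — 3 in total.
Checked but reused from cache: sig3, sig6, sig14, sig16, sig17, sig18, sig21, sig23, sig24, sig25.
Key observation: the cutoff stops propagation at sig3 — its inputs' values are unchanged, so it reuses its cache.

First evaluation (everything demanded from the output):
  sig1 = min2(-6, 6) = -6
  sig3 = min2(-6, -6) = -6
  sig6 = min2(-6, -6) = -6
  sig7 = add(6, -6) = 0
  sig9 = min2(0, -6) = -6
  sig14 = add(-6, -6) = -12
  sig16 = add(-12, -12) = -24
  sig17 = min2(-6, -24) = -24
  sig18 = min2(-24, -12) = -24
  sig21 = neg(-24) = 24
  sig23 = absv(24) = 24
  sig24 = mul(24, 24) = 576
  sig25 = add(24, 576) = 600

Propagation after the edit:
  sig1: runs — src4 6->1; result -6 (same value as before).
  sig3: checked — values it read are unchanged (src3 unchanged, sig1 unchanged); reused cached -6 without running.
  sig6: checked — values it read are unchanged (sig3 unchanged, sig1 unchanged); reused cached -6 without running.
  sig7: runs — src4 6->1; result -5.
  sig9: runs — sig7 0->-5; result -6 (same value as before).
  sig14: checked — values it read are unchanged (src3 unchanged, sig1 unchanged); reused cached -12 without running.
  sig16: checked — values it read are unchanged (sig14 unchanged, sig14 unchanged); reused cached -24 without running.
  sig17: checked — values it read are unchanged (sig9 unchanged, sig16 unchanged); reused cached -24 without running.
  sig18: checked — values it read are unchanged (sig17 unchanged, sig14 unchanged); reused cached -24 without running.
  sig21: checked — values it read are unchanged (sig18 unchanged); reused cached 24 without running.
  sig23: checked — values it read are unchanged (sig21 unchanged); reused cached 24 without running.
  sig24: checked — values it read are unchanged (sig21 unchanged, sig23 unchanged); reused cached 576 without running.
  sig25: checked — values it read are unchanged (sig23 unchanged, sig24 unchanged); reused cached 600 without running.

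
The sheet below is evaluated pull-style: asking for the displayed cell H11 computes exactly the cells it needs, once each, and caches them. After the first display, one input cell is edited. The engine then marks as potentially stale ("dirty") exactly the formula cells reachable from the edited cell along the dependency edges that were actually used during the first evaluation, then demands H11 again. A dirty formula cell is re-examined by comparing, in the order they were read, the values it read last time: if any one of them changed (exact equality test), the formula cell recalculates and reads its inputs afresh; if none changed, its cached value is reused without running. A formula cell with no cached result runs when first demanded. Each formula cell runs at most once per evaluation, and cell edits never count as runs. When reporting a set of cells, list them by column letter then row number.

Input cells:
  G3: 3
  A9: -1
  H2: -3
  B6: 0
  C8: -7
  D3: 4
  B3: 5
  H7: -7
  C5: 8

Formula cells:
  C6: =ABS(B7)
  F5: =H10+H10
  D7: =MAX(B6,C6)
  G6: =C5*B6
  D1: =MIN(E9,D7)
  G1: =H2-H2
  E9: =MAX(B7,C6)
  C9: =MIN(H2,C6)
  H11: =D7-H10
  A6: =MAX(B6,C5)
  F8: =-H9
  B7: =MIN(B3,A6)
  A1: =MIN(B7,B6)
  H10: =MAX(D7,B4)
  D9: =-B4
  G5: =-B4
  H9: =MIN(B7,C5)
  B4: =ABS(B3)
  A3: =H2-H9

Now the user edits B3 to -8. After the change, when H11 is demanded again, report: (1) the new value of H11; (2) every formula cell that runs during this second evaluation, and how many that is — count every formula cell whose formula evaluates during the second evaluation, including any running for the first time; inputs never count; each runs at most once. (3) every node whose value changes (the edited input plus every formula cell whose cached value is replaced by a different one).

First demand of the output computes:
  A6 = MAX(0, 8) = 8
  B4 = ABS(5) = 5
  B7 = MIN(5, 8) = 5
  C6 = ABS(5) = 5
  D7 = MAX(0, 5) = 5
  H10 = MAX(5, 5) = 5
  H11 = 5 - 5 = 0

After the edit, cleaning proceeds:
  B4: a read changed (B3 5->-8) — executes, giving 8.
  B7: a read changed (B3 5->-8) — executes, giving -8.
  C6: a read changed (B7 5->-8) — executes, giving 8.
  D7: a read changed (C6 5->8) — executes, giving 8.
  H10: a read changed (D7 5->8; B4 5->8) — executes, giving 8.
  H11: a read changed (D7 5->8; H10 5->8) — executes, giving 0 — identical to its old value.

Demanding H11 again yields 0.
6 formula cells run: B4, B7, C6, D7, H10, H11.
The nodes whose values change: B3, B4, B7, C6, D7, H10.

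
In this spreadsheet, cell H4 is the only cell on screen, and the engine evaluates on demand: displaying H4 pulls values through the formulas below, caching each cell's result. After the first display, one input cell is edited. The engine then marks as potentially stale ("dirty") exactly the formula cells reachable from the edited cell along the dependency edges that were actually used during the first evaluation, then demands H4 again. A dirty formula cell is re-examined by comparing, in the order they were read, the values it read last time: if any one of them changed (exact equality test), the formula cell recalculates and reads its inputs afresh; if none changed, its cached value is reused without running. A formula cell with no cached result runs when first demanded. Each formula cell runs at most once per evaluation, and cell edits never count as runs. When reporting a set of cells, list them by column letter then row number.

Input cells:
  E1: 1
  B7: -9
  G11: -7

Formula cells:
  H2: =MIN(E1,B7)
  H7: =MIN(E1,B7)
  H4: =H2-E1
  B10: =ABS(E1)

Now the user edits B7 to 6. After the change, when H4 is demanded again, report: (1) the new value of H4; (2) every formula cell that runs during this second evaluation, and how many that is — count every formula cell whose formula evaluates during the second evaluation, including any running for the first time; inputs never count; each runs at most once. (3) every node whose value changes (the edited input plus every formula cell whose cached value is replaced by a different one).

H4 now evaluates to 0.
Run set: H2, H4 (2 run).
Changed values: B7, H2, H4.

Initial pass — values computed on the first demand:
  H2 = MIN(1, -9) = -9
  H4 = -9 - 1 = -10

Second demand — change propagation:
  H2: re-runs because B7 -9->6; new result 1.
  H4: re-runs because H2 -9->1; new result 0.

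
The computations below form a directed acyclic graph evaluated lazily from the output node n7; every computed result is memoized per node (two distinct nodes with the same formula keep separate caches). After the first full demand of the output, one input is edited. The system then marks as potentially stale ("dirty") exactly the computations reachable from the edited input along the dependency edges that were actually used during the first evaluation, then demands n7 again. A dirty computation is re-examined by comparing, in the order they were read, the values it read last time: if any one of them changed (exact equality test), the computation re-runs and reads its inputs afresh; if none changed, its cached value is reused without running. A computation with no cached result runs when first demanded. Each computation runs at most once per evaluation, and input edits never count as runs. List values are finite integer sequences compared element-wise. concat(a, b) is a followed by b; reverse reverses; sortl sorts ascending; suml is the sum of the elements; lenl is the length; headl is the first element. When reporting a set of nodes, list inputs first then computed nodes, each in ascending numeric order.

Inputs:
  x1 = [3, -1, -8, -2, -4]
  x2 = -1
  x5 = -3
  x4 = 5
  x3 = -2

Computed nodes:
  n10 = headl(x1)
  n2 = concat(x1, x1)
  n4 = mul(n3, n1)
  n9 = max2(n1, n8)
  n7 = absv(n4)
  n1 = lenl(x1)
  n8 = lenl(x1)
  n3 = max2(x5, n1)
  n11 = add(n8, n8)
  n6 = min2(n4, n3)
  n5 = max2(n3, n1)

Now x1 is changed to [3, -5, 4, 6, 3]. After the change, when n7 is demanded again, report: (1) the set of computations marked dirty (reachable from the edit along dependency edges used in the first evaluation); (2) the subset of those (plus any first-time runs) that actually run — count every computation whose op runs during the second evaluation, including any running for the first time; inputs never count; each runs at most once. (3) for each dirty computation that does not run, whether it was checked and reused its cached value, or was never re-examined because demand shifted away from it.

First demand of the output computes:
  n1 = lenl([3, -1, -8, -2, -4]) = 5
  n3 = max2(-3, 5) = 5
  n4 = mul(5, 5) = 25
  n7 = absv(25) = 25

After the edit, cleaning proceeds:
  n1: a read changed (x1 [3, -1, -8, -2, -4]->[3, -5, 4, 6, 3]) — executes, giving 5 — identical to its old value.
  n3: dirty, but its reads are unchanged (x5 unchanged, n1 unchanged); cached 5 stands.
  n4: dirty, but its reads are unchanged (n3 unchanged, n1 unchanged); cached 25 stands.
  n7: dirty, but its reads are unchanged (n4 unchanged); cached 25 stands.

Note the absorption at n1: it re-runs yet its value is the same, leaving the output's value untouched.

The edit dirties: n1, n3, n4, n7.
1 computations run: n1.
Cache hits after checking: n3, n4, n7.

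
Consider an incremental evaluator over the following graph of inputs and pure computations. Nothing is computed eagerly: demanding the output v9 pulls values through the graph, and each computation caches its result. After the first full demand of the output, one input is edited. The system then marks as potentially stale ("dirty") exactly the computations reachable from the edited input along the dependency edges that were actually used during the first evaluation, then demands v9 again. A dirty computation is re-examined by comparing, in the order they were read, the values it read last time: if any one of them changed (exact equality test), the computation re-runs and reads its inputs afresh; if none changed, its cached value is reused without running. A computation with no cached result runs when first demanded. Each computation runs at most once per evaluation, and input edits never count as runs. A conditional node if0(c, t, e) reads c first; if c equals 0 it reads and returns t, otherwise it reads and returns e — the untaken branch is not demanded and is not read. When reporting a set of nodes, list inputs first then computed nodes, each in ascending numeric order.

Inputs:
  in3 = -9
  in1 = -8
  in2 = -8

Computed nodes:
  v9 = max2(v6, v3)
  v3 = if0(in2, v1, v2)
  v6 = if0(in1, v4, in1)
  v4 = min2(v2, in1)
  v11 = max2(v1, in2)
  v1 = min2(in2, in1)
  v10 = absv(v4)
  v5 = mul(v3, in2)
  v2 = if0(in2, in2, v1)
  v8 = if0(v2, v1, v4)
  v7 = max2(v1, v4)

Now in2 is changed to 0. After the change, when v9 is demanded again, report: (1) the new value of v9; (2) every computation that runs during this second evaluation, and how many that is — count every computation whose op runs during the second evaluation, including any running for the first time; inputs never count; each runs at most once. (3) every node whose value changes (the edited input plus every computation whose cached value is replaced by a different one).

Initial pass — values computed on the first demand:
  v1 = min2(-8, -8) = -8
  v2 = if0(in2=-8 -> else branch v1) = -8
  v3 = if0(in2=-8 -> else branch v2) = -8
  v6 = if0(in1=-8 -> else branch in1) = -8
  v9 = max2(-8, -8) = -8

Second demand — change propagation:
  v1: re-runs because in2 -8->0; new result -8 (unchanged).
  v2: dirty yet unreached — the second evaluation never asks for it.
  v3: re-runs because in2 -8->0; new result -8 (unchanged).
  v9: re-examined; everything it read last time is the same (v6 unchanged, v3 unchanged) — cache -8 kept, no run.

The important point: the flipped condition redirects demand; v2 is left stale, never re-checked.

v9 now evaluates to -8.
Run set: v1, v3 (2 run).
Changed values: in2.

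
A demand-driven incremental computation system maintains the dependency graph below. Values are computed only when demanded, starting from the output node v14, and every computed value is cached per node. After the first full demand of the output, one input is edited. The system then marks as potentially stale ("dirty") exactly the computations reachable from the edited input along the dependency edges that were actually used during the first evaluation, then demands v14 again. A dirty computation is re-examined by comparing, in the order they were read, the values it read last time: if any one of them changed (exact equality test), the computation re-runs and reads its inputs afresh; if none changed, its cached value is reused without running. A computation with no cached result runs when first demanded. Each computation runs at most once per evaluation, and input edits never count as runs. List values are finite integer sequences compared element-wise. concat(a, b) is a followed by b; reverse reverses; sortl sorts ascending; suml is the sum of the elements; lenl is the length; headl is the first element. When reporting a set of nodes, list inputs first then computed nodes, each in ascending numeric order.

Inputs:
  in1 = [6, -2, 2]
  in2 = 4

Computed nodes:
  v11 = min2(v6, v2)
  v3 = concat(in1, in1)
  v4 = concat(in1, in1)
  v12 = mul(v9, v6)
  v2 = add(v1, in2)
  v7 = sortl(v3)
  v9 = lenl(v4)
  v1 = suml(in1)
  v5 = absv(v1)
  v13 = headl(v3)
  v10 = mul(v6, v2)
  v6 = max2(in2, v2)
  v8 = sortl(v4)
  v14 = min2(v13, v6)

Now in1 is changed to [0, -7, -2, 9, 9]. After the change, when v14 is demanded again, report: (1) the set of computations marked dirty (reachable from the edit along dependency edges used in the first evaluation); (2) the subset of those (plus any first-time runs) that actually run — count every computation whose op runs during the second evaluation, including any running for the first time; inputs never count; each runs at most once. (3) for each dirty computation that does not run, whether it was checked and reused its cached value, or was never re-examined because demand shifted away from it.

First evaluation (everything demanded from the output):
  v1 = suml([6, -2, 2]) = 6
  v2 = add(6, 4) = 10
  v3 = concat([6, -2, 2], [6, -2, 2]) = [6, -2, 2, 6, -2, 2]
  v6 = max2(4, 10) = 10
  v13 = headl([6, -2, 2, 6, -2, 2]) = 6
  v14 = min2(6, 10) = 6

Propagation after the edit:
  v1: runs — in1 [6, -2, 2]->[0, -7, -2, 9, 9]; result 9.
  v2: runs — v1 6->9; result 13.
  v3: runs — in1 [6, -2, 2]->[0, -7, -2, 9, 9]; in1 [6, -2, 2]->[0, -7, -2, 9, 9]; result [0, -7, -2, 9, 9, 0, -7, -2, 9, 9].
  v6: runs — v2 10->13; result 13.
  v13: runs — v3 [6, -2, 2, 6, -2, 2]->[0, -7, -2, 9, 9, 0, -7, -2, 9, 9]; result 0.
  v14: runs — v13 6->0; v6 10->13; result 0.

Marked dirty: v1, v2, v3, v6, v13, v14.
Computations that run: v1, v2, v3, v6, v13, v14 — 6 in total.
Every dirty computation ran.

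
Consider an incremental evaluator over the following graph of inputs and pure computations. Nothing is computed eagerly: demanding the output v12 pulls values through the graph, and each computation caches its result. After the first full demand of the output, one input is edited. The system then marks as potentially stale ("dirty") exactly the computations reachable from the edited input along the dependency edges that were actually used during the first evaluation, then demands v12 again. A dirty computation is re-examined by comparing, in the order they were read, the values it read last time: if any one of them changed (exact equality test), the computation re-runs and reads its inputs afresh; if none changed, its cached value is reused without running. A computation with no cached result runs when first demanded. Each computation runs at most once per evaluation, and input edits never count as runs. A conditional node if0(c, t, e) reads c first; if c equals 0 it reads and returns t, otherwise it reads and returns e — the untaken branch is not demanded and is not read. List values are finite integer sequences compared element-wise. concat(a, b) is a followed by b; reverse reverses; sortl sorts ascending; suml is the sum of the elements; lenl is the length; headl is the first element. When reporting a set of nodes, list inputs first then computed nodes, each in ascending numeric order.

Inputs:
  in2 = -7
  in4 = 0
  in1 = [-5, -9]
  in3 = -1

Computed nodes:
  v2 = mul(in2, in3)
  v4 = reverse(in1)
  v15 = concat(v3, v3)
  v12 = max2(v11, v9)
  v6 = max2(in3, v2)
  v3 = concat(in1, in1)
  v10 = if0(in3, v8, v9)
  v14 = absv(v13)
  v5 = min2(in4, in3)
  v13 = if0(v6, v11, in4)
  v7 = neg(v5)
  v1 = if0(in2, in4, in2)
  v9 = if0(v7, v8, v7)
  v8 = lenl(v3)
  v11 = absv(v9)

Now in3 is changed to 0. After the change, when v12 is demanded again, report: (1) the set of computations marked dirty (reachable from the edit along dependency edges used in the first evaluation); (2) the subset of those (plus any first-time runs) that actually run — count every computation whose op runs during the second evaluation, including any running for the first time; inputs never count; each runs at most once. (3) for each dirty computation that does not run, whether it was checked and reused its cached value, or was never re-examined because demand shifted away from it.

Dirty set: v5, v7, v9, v11, v12.
Run set: v3, v5, v7, v8, v9, v11, v12 (7 run).
All dirty computations ended up running.
The important point: the flipped condition pulls in fresh nodes; v3, v8 run for the first time.

Initial pass — values computed on the first demand:
  v5 = min2(0, -1) = -1
  v7 = neg(-1) = 1
  v9 = if0(v7=1 -> else branch v7) = 1
  v11 = absv(1) = 1
  v12 = max2(1, 1) = 1

Second demand — change propagation:
  v3: newly demanded (no cache) — executes and yields [-5, -9, -5, -9].
  v5: re-runs because in3 -1->0; new result 0.
  v7: re-runs because v5 -1->0; new result 0.
  v8: newly demanded (no cache) — executes and yields 4.
  v9: re-runs because v7 1->0; v7 1->0; new result 4.
  v11: re-runs because v9 1->4; new result 4.
  v12: re-runs because v11 1->4; v9 1->4; new result 4.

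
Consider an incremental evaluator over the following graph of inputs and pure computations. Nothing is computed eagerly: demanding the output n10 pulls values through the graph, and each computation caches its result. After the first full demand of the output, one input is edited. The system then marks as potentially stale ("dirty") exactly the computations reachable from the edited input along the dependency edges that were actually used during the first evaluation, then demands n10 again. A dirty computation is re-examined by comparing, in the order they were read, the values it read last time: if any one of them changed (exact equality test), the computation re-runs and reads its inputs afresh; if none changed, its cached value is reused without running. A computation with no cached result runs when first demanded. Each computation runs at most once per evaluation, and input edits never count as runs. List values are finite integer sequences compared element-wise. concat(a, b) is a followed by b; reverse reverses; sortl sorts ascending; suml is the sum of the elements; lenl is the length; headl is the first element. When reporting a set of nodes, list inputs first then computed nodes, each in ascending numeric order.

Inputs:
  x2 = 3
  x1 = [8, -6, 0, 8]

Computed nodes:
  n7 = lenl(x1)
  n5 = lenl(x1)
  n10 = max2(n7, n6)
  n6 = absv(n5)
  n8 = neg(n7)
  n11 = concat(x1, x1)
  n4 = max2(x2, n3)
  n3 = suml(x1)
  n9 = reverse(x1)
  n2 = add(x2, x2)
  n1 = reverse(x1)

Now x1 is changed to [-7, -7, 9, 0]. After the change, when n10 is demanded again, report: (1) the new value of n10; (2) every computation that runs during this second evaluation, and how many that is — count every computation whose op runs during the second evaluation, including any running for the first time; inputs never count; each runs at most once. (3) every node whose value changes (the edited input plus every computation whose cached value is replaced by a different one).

Initial pass — values computed on the first demand:
  n5 = lenl([8, -6, 0, 8]) = 4
  n6 = absv(4) = 4
  n7 = lenl([8, -6, 0, 8]) = 4
  n10 = max2(4, 4) = 4

Second demand — change propagation:
  n5: re-runs because x1 [8, -6, 0, 8]->[-7, -7, 9, 0]; new result 4 (unchanged).
  n6: re-examined; everything it read last time is the same (n5 unchanged) — cache 4 kept, no run.
  n7: re-runs because x1 [8, -6, 0, 8]->[-7, -7, 9, 0]; new result 4 (unchanged).
  n10: re-examined; everything it read last time is the same (n7 unchanged, n6 unchanged) — cache 4 kept, no run.

The important point: at n6 every value read last time is unchanged, so the dirty flag clears without a run.

n10 now evaluates to 4.
Run set: n5, n7 (2 run).
Changed values: x1.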